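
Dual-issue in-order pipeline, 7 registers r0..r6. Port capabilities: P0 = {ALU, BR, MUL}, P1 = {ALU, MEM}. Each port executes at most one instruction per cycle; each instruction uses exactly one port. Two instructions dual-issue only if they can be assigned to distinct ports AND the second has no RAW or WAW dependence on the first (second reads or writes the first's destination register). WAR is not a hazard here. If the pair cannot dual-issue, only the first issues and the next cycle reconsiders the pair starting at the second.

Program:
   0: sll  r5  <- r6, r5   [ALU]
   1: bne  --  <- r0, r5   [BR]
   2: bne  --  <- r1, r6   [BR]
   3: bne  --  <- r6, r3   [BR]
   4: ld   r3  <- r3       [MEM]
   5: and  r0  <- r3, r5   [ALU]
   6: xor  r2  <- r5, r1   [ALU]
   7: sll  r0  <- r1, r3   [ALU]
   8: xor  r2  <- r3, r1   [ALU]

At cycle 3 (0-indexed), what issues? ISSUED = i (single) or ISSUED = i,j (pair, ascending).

ISSUED = 3,4

0. sll.ALU @i0  | RAW r5
1. bne.BR @i1  | no-port BR/BR
2. bne.BR @i2  | no-port BR/BR
3. bne.BR;ld.MEM @i3+i4  | pair
4. and.ALU;xor.ALU @i5+i6  | pair
5. sll.ALU;xor.ALU @i7+i8  | pair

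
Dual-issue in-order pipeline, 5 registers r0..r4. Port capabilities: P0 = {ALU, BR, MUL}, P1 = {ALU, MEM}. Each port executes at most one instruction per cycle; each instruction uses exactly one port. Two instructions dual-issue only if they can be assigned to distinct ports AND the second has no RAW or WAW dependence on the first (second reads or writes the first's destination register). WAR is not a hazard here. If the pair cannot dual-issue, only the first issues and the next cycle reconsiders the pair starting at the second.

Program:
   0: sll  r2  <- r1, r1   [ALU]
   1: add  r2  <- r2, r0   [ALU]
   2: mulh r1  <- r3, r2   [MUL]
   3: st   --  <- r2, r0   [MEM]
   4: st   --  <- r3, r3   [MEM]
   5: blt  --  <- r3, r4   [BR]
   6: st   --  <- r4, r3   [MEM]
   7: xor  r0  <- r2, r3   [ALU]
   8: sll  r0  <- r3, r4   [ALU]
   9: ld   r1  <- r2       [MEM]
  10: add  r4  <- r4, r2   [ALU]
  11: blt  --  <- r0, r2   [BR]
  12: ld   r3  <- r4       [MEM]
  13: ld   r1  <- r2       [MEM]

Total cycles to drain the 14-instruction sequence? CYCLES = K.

t=0 i0:sll.ALU ; RAW+WAW r2
t=1 i1:add.ALU ; RAW r2
t=2 i2&i3:mulh.MUL;st.MEM ; pair
t=3 i4&i5:st.MEM;blt.BR ; pair
t=4 i6&i7:st.MEM;xor.ALU ; pair
t=5 i8&i9:sll.ALU;ld.MEM ; pair
t=6 i10&i11:add.ALU;blt.BR ; pair
t=7 i12:ld.MEM ; no-port MEM/MEM
t=8 i13:ld.MEM ; tail

CYCLES = 9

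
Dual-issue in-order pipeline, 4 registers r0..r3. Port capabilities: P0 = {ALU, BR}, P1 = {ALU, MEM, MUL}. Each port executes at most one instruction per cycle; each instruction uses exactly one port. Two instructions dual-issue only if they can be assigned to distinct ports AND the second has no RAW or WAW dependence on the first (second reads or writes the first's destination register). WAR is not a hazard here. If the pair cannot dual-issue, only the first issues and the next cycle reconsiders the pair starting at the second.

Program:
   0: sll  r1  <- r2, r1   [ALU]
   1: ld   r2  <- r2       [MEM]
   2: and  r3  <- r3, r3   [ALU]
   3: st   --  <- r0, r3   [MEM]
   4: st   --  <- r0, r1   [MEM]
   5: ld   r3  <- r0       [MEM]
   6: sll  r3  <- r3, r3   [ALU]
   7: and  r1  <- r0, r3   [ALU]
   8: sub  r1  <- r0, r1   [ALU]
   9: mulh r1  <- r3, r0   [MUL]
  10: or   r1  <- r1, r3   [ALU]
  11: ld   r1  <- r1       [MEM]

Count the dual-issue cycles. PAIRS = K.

PAIRS = 1

0. sll.ALU+ld.MEM @i0/i1  | 2-wide
1. and.ALU @i2  | RAW r3
2. st.MEM @i3  | no-port MEM/MEM
3. st.MEM @i4  | no-port MEM/MEM
4. ld.MEM @i5  | RAW+WAW r3
5. sll.ALU @i6  | RAW r3
6. and.ALU @i7  | RAW+WAW r1
7. sub.ALU @i8  | WAW r1
8. mulh.MUL @i9  | RAW+WAW r1
9. or.ALU @i10  | RAW+WAW r1
10. ld.MEM @i11  | tail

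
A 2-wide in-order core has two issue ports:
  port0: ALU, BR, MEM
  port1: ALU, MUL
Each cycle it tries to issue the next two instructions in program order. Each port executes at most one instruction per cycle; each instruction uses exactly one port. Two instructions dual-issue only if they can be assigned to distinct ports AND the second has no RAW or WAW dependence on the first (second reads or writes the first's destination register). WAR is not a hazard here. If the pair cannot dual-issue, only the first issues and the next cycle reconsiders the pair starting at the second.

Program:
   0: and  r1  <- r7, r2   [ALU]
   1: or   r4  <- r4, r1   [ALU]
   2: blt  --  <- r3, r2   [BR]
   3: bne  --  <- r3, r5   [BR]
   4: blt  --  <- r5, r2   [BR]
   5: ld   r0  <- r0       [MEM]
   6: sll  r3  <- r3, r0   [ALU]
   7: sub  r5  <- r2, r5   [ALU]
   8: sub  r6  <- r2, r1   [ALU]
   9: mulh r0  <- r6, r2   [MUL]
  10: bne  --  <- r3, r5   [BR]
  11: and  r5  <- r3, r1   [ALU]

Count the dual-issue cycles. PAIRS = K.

PAIRS = 3

[0] i0  and  -- RAW r1
[1] i1,i2  or+blt  -- 2-wide
[2] i3  bne  -- no-port BR/BR
[3] i4  blt  -- no-port BR/MEM
[4] i5  ld  -- RAW r0
[5] i6,i7  sll+sub  -- 2-wide
[6] i8  sub  -- RAW r6
[7] i9,i10  mulh+bne  -- 2-wide
[8] i11  and  -- tail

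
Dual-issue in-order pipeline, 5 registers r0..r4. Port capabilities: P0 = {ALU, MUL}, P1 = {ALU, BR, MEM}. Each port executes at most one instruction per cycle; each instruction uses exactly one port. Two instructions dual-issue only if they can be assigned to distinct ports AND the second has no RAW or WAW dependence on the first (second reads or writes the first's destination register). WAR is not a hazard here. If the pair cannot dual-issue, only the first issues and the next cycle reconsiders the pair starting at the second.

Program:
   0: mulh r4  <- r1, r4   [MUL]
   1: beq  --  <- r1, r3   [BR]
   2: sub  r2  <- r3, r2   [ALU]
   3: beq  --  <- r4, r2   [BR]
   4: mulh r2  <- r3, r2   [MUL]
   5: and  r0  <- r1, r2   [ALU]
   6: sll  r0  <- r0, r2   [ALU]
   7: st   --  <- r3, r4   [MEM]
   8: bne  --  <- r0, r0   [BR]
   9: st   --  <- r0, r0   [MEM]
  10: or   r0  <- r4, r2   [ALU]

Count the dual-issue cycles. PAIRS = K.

c0: i0,i1 mulh beq  dual
c1: i2 sub  RAW r2
c2: i3,i4 beq mulh  dual
c3: i5 and  RAW+WAW r0
c4: i6,i7 sll st  dual
c5: i8 bne  no-port BR/MEM
c6: i9,i10 st or  dual

PAIRS = 4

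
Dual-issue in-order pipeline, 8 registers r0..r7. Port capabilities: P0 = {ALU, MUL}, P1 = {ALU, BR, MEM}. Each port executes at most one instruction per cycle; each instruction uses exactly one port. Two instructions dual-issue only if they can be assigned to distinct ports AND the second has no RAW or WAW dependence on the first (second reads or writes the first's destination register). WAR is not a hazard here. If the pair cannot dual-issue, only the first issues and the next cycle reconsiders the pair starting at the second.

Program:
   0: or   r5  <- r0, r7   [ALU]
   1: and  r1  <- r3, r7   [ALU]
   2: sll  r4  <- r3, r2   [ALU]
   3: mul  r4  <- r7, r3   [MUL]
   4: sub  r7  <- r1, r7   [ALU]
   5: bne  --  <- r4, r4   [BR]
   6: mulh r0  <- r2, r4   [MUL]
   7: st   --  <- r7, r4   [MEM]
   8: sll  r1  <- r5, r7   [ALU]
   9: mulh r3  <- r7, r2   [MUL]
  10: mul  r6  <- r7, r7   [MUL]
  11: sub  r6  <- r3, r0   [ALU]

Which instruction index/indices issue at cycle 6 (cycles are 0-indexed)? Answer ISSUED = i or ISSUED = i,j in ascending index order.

c0: i0,i1 or+and  dual
c1: i2 sll  WAW r4
c2: i3,i4 mul+sub  dual
c3: i5,i6 bne+mulh  dual
c4: i7,i8 st+sll  dual
c5: i9 mulh  no-port MUL/MUL
c6: i10 mul  WAW r6
c7: i11 sub  tail

ISSUED = 10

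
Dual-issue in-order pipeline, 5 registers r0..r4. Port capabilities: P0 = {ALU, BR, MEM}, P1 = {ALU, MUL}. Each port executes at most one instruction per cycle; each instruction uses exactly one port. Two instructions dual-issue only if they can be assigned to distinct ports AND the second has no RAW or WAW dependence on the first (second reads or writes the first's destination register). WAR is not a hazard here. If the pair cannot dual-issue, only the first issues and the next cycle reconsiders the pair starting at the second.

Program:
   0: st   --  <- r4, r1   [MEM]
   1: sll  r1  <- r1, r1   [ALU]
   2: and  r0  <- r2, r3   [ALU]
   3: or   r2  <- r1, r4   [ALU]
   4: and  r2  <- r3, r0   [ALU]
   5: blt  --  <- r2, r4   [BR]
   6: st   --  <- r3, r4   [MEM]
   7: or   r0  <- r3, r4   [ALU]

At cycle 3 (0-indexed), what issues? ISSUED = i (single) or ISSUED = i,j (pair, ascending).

c0: i0,i1 st.MEM+sll.ALU  2-wide
c1: i2,i3 and.ALU+or.ALU  2-wide
c2: i4 and.ALU  RAW r2
c3: i5 blt.BR  no-port BR/MEM
c4: i6,i7 st.MEM+or.ALU  2-wide

ISSUED = 5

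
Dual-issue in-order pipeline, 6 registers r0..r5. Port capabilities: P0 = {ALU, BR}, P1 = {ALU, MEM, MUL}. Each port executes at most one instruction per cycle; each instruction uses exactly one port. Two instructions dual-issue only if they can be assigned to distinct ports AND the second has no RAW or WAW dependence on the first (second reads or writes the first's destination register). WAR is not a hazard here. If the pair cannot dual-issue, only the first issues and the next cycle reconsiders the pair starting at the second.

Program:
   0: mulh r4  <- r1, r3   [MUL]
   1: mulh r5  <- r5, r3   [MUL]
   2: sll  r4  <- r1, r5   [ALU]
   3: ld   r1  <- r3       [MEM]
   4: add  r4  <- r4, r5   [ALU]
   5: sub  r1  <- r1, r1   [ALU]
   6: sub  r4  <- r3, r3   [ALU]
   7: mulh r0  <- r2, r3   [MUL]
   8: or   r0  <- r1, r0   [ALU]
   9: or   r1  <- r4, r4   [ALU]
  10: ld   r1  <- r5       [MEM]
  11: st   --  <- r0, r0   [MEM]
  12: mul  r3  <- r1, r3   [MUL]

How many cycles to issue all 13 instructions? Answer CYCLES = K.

CYCLES = 9

c0: i0 mulh.MUL  no-port MUL/MUL
c1: i1 mulh.MUL  RAW r5
c2: i2+i3 sll.ALU;ld.MEM  pair
c3: i4+i5 add.ALU;sub.ALU  pair
c4: i6+i7 sub.ALU;mulh.MUL  pair
c5: i8+i9 or.ALU;or.ALU  pair
c6: i10 ld.MEM  no-port MEM/MEM
c7: i11 st.MEM  no-port MEM/MUL
c8: i12 mul.MUL  tail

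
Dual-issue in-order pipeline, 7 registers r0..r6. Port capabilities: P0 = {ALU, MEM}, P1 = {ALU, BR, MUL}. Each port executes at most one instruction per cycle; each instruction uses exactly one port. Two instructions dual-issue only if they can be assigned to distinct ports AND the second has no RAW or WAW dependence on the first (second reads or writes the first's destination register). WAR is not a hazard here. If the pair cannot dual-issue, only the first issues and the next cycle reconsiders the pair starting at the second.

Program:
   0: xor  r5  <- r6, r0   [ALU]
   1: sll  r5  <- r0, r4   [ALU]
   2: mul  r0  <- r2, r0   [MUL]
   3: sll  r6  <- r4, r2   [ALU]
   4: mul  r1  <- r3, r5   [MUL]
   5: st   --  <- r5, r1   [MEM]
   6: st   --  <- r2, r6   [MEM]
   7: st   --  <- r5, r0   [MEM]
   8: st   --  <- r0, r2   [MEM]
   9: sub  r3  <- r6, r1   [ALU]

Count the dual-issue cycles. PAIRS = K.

PAIRS = 3

#0 head=0: xor i0 WAW r5
#1 head=1: sll;mul i1/i2 2-wide
#2 head=3: sll;mul i3/i4 2-wide
#3 head=5: st i5 no-port MEM/MEM
#4 head=6: st i6 no-port MEM/MEM
#5 head=7: st i7 no-port MEM/MEM
#6 head=8: st;sub i8/i9 2-wide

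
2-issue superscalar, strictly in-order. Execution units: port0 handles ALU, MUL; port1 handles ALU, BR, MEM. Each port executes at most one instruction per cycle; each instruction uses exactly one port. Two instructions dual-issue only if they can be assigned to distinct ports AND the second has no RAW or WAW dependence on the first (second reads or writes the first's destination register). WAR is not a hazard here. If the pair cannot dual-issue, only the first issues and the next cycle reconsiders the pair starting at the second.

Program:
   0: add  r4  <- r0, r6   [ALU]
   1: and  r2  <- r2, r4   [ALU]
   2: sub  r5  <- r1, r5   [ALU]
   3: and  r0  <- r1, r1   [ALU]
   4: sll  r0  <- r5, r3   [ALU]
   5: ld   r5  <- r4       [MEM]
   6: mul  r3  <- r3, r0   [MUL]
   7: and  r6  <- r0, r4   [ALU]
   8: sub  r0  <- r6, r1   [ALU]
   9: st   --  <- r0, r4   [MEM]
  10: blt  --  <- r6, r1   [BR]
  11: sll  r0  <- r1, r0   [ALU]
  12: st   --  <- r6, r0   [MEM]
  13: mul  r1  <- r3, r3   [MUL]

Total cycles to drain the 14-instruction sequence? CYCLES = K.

CYCLES = 9

c0: i0 add.ALU  RAW r4
c1: i1/i2 and.ALU/sub.ALU  dual
c2: i3 and.ALU  WAW r0
c3: i4/i5 sll.ALU/ld.MEM  dual
c4: i6/i7 mul.MUL/and.ALU  dual
c5: i8 sub.ALU  RAW r0
c6: i9 st.MEM  no-port MEM/BR
c7: i10/i11 blt.BR/sll.ALU  dual
c8: i12/i13 st.MEM/mul.MUL  dual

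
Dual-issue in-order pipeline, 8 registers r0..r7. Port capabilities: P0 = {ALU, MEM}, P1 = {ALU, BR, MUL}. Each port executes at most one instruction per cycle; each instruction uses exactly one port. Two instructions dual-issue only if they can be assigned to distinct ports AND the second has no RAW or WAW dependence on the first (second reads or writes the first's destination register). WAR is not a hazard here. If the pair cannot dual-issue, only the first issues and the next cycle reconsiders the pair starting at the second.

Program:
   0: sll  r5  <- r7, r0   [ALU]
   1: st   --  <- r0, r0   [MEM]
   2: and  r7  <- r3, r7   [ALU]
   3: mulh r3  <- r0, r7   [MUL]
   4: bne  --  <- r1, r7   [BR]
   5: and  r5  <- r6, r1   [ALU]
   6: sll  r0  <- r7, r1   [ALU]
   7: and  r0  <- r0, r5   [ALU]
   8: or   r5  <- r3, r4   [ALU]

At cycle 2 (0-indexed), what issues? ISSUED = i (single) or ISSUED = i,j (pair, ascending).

ISSUED = 3

#0 head=0: sll+st i0/i1 dual
#1 head=2: and i2 RAW r7
#2 head=3: mulh i3 no-port MUL/BR
#3 head=4: bne+and i4/i5 dual
#4 head=6: sll i6 RAW+WAW r0
#5 head=7: and+or i7/i8 dual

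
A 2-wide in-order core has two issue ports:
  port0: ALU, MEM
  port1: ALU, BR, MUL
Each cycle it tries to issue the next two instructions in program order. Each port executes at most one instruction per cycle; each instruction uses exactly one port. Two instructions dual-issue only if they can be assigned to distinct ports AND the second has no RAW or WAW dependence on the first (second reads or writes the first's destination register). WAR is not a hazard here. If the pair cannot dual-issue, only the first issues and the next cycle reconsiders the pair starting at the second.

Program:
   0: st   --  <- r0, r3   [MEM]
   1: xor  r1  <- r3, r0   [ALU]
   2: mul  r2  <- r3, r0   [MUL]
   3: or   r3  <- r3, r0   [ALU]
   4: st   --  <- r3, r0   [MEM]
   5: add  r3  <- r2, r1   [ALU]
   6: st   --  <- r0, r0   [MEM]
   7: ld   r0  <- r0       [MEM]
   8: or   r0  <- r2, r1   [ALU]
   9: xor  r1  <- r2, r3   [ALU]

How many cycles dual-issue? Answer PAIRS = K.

  cy0 -> i0+i1 (st xor) 2-wide
  cy1 -> i2+i3 (mul or) 2-wide
  cy2 -> i4+i5 (st add) 2-wide
  cy3 -> i6 (st) no-port MEM/MEM
  cy4 -> i7 (ld) WAW r0
  cy5 -> i8+i9 (or xor) 2-wide

PAIRS = 4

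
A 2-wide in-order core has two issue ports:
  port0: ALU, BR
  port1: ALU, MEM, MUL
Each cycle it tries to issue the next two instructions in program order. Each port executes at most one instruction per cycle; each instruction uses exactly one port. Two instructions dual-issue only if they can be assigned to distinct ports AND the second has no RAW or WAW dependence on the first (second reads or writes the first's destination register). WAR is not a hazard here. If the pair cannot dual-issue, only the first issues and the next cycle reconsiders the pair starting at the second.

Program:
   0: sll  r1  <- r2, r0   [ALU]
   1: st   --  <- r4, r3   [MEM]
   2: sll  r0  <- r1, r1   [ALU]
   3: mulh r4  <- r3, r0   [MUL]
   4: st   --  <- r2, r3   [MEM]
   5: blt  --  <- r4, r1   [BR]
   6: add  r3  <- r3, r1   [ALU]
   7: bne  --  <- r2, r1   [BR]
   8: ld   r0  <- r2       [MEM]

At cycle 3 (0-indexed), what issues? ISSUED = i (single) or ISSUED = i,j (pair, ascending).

  cy0 -> i0&i1 (sll st) dual
  cy1 -> i2 (sll) RAW r0
  cy2 -> i3 (mulh) no-port MUL/MEM
  cy3 -> i4&i5 (st blt) dual
  cy4 -> i6&i7 (add bne) dual
  cy5 -> i8 (ld) tail

ISSUED = 4,5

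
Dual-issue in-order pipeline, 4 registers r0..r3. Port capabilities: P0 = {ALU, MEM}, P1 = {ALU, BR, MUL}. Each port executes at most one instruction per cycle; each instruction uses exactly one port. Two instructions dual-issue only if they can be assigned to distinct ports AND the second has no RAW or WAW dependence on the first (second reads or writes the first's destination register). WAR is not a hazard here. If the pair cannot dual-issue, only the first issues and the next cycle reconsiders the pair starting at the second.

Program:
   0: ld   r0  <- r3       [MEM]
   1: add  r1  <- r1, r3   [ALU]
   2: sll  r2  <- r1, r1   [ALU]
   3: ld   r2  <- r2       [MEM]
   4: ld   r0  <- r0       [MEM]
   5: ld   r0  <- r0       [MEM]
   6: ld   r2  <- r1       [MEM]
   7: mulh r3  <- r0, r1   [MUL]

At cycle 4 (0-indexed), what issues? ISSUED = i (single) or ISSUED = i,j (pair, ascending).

ISSUED = 5

  cy0 -> i0&i1 (ld.MEM/add.ALU) pair
  cy1 -> i2 (sll.ALU) RAW+WAW r2
  cy2 -> i3 (ld.MEM) no-port MEM/MEM
  cy3 -> i4 (ld.MEM) no-port MEM/MEM
  cy4 -> i5 (ld.MEM) no-port MEM/MEM
  cy5 -> i6&i7 (ld.MEM/mulh.MUL) pair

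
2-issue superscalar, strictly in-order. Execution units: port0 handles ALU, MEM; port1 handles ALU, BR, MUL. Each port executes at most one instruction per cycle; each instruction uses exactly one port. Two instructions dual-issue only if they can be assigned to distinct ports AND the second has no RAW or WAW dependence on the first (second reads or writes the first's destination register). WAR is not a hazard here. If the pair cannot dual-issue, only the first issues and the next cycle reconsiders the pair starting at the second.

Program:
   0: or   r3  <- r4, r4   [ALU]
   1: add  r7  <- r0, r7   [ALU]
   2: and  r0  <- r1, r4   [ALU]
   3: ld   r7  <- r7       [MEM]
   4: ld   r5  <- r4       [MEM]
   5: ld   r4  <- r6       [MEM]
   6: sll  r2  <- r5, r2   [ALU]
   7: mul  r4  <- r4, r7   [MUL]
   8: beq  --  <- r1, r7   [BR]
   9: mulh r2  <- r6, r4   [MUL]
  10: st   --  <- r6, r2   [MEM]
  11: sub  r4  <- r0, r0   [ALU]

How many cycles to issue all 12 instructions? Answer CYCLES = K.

CYCLES = 8

#0 head=0: or.ALU add.ALU i0,i1 2-wide
#1 head=2: and.ALU ld.MEM i2,i3 2-wide
#2 head=4: ld.MEM i4 no-port MEM/MEM
#3 head=5: ld.MEM sll.ALU i5,i6 2-wide
#4 head=7: mul.MUL i7 no-port MUL/BR
#5 head=8: beq.BR i8 no-port BR/MUL
#6 head=9: mulh.MUL i9 RAW r2
#7 head=10: st.MEM sub.ALU i10,i11 2-wide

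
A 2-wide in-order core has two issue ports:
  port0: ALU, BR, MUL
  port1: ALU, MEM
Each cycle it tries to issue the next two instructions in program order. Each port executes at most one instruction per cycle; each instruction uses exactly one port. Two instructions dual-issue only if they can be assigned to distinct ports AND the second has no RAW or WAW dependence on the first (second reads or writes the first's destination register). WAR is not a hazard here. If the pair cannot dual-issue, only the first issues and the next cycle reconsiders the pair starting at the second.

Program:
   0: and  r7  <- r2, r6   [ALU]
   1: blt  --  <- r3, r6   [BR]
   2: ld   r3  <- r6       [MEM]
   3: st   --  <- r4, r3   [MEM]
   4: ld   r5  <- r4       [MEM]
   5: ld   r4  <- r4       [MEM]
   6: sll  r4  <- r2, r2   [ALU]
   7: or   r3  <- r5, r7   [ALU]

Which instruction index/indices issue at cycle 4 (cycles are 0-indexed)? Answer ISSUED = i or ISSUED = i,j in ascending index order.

t=0 i0&i1:and.ALU blt.BR ; dual
t=1 i2:ld.MEM ; no-port MEM/MEM
t=2 i3:st.MEM ; no-port MEM/MEM
t=3 i4:ld.MEM ; no-port MEM/MEM
t=4 i5:ld.MEM ; WAW r4
t=5 i6&i7:sll.ALU or.ALU ; dual

ISSUED = 5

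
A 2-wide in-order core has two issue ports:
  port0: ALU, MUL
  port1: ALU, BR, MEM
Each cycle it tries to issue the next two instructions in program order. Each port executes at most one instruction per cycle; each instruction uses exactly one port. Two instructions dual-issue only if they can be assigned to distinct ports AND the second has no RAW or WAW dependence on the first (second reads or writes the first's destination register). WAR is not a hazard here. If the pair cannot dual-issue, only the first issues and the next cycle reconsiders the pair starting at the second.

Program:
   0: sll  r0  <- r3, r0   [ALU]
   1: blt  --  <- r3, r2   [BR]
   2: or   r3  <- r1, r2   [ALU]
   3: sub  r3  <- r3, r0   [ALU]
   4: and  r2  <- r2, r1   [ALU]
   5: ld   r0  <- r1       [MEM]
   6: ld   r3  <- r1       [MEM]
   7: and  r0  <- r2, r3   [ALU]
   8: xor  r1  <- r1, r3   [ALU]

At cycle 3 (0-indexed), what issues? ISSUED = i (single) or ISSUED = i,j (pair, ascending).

t=0 i0&i1:sll.ALU+blt.BR ; 2-wide
t=1 i2:or.ALU ; RAW+WAW r3
t=2 i3&i4:sub.ALU+and.ALU ; 2-wide
t=3 i5:ld.MEM ; no-port MEM/MEM
t=4 i6:ld.MEM ; RAW r3
t=5 i7&i8:and.ALU+xor.ALU ; 2-wide

ISSUED = 5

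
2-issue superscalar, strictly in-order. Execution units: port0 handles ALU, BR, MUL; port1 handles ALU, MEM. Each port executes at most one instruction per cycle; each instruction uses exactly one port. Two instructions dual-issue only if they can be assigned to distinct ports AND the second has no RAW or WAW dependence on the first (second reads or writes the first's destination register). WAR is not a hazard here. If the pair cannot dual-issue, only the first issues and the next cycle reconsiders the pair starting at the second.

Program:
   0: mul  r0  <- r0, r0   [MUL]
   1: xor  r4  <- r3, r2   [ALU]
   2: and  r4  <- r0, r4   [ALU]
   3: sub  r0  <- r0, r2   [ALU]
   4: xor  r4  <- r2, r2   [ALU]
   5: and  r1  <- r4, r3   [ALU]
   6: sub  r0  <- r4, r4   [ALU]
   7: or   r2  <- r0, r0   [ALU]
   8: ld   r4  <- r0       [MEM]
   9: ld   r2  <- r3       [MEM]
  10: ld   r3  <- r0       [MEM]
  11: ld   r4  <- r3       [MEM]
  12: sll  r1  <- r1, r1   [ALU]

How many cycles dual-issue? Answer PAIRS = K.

t=0 i0,i1:mul xor ; 2-wide
t=1 i2,i3:and sub ; 2-wide
t=2 i4:xor ; RAW r4
t=3 i5,i6:and sub ; 2-wide
t=4 i7,i8:or ld ; 2-wide
t=5 i9:ld ; no-port MEM/MEM
t=6 i10:ld ; no-port MEM/MEM
t=7 i11,i12:ld sll ; 2-wide

PAIRS = 5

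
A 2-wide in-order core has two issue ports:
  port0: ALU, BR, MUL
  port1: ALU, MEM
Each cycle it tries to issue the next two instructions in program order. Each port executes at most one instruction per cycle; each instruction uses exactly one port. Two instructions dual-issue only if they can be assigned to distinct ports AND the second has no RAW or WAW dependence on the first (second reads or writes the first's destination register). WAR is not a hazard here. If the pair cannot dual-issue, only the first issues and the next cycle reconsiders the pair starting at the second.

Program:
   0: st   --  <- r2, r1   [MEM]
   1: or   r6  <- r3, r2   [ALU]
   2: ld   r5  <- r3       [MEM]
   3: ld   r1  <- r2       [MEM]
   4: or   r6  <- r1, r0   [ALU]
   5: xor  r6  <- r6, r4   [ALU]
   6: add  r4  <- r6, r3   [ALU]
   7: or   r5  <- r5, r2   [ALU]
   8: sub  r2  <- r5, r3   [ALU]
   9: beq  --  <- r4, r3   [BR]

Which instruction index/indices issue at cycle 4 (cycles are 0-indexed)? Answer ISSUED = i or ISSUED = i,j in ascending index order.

#0 head=0: st.MEM;or.ALU i0,i1 pair
#1 head=2: ld.MEM i2 no-port MEM/MEM
#2 head=3: ld.MEM i3 RAW r1
#3 head=4: or.ALU i4 RAW+WAW r6
#4 head=5: xor.ALU i5 RAW r6
#5 head=6: add.ALU;or.ALU i6,i7 pair
#6 head=8: sub.ALU;beq.BR i8,i9 pair

ISSUED = 5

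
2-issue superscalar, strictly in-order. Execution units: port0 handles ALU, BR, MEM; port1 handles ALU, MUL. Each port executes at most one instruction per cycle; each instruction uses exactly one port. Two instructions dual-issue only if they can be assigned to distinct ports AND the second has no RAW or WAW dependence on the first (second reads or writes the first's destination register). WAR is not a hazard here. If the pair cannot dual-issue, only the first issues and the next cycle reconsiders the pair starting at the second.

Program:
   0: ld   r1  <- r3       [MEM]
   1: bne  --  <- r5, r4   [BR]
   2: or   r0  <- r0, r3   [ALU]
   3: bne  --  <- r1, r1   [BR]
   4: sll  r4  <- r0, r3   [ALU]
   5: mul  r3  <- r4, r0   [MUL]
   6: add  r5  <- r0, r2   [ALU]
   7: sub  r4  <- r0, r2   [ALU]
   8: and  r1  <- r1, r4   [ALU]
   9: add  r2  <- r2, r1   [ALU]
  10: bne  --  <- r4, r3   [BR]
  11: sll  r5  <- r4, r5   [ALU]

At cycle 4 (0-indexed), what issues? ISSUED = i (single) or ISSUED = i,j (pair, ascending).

#0 head=0: ld i0 no-port MEM/BR
#1 head=1: bne;or i1+i2 2-wide
#2 head=3: bne;sll i3+i4 2-wide
#3 head=5: mul;add i5+i6 2-wide
#4 head=7: sub i7 RAW r4
#5 head=8: and i8 RAW r1
#6 head=9: add;bne i9+i10 2-wide
#7 head=11: sll i11 tail

ISSUED = 7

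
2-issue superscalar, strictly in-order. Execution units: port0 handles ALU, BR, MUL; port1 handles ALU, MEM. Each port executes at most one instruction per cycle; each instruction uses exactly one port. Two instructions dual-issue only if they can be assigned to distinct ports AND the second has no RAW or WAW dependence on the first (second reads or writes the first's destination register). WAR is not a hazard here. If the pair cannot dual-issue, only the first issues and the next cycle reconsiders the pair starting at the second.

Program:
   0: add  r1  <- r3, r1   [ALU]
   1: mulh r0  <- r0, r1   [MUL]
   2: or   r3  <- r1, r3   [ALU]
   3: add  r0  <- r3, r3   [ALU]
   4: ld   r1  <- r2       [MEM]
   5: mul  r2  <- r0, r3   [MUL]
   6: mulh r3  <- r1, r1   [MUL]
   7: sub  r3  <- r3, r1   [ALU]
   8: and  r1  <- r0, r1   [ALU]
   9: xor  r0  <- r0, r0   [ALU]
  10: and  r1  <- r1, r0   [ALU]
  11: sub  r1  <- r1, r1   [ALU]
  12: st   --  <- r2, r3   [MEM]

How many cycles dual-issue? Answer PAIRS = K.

PAIRS = 4

0. add.ALU @i0  | RAW r1
1. mulh.MUL/or.ALU @i1,i2  | pair
2. add.ALU/ld.MEM @i3,i4  | pair
3. mul.MUL @i5  | no-port MUL/MUL
4. mulh.MUL @i6  | RAW+WAW r3
5. sub.ALU/and.ALU @i7,i8  | pair
6. xor.ALU @i9  | RAW r0
7. and.ALU @i10  | RAW+WAW r1
8. sub.ALU/st.MEM @i11,i12  | pair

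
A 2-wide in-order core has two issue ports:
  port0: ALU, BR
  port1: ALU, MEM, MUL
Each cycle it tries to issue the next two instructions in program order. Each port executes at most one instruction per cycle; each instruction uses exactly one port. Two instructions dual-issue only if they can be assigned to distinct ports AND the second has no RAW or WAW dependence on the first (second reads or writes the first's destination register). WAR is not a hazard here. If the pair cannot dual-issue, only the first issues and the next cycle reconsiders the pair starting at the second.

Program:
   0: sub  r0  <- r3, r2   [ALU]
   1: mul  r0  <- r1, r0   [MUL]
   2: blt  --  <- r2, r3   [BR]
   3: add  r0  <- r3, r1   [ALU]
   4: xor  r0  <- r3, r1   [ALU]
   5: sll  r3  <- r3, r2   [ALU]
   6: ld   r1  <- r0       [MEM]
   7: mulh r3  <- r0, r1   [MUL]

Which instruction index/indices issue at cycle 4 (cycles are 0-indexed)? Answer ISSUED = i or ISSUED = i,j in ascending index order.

c0: i0 sub  RAW+WAW r0
c1: i1,i2 mul/blt  2-wide
c2: i3 add  WAW r0
c3: i4,i5 xor/sll  2-wide
c4: i6 ld  no-port MEM/MUL
c5: i7 mulh  tail

ISSUED = 6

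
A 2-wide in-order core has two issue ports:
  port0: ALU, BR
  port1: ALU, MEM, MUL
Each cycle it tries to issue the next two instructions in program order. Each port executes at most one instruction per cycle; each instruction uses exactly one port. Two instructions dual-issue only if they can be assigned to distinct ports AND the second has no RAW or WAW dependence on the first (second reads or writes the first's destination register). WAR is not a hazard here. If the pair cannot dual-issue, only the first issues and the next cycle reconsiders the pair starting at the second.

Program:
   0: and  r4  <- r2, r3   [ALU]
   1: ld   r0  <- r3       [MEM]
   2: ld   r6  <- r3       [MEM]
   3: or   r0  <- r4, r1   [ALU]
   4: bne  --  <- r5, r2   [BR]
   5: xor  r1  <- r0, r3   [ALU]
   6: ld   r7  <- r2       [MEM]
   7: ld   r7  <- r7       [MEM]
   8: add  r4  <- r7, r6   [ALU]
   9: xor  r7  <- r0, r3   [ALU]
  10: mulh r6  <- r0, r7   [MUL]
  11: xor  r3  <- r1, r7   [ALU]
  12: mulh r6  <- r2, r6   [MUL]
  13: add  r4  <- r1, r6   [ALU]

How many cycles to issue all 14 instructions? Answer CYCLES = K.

CYCLES = 9

#0 head=0: and.ALU/ld.MEM i0,i1 dual
#1 head=2: ld.MEM/or.ALU i2,i3 dual
#2 head=4: bne.BR/xor.ALU i4,i5 dual
#3 head=6: ld.MEM i6 no-port MEM/MEM
#4 head=7: ld.MEM i7 RAW r7
#5 head=8: add.ALU/xor.ALU i8,i9 dual
#6 head=10: mulh.MUL/xor.ALU i10,i11 dual
#7 head=12: mulh.MUL i12 RAW r6
#8 head=13: add.ALU i13 tail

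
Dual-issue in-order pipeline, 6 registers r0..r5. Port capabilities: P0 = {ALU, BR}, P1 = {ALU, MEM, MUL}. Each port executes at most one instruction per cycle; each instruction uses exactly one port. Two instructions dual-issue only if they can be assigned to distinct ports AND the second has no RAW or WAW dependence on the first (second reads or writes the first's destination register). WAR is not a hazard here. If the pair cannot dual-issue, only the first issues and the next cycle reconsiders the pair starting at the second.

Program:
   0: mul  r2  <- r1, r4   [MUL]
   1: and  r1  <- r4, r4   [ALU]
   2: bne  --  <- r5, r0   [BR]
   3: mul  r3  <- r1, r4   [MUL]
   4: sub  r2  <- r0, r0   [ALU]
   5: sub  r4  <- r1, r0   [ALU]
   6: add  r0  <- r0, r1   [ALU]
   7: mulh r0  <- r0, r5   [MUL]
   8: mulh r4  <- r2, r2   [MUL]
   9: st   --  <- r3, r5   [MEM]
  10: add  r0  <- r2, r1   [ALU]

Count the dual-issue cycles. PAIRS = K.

  cy0 -> i0,i1 (mul.MUL/and.ALU) dual
  cy1 -> i2,i3 (bne.BR/mul.MUL) dual
  cy2 -> i4,i5 (sub.ALU/sub.ALU) dual
  cy3 -> i6 (add.ALU) RAW+WAW r0
  cy4 -> i7 (mulh.MUL) no-port MUL/MUL
  cy5 -> i8 (mulh.MUL) no-port MUL/MEM
  cy6 -> i9,i10 (st.MEM/add.ALU) dual

PAIRS = 4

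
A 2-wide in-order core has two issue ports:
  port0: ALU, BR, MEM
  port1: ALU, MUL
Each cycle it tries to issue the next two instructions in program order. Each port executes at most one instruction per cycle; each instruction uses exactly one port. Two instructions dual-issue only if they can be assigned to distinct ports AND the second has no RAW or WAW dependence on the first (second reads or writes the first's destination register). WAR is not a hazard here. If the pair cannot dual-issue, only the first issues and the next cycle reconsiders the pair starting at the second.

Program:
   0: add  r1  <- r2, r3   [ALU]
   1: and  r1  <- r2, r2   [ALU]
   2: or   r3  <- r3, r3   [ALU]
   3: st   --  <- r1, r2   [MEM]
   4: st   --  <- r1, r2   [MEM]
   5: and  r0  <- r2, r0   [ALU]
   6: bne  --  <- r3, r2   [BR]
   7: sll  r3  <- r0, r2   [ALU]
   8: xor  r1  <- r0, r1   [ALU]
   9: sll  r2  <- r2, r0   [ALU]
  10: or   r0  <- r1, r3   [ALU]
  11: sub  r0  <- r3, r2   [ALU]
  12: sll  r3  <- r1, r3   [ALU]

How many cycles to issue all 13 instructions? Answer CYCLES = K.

0. add.ALU @i0  | WAW r1
1. and.ALU or.ALU @i1,i2  | 2-wide
2. st.MEM @i3  | no-port MEM/MEM
3. st.MEM and.ALU @i4,i5  | 2-wide
4. bne.BR sll.ALU @i6,i7  | 2-wide
5. xor.ALU sll.ALU @i8,i9  | 2-wide
6. or.ALU @i10  | WAW r0
7. sub.ALU sll.ALU @i11,i12  | 2-wide

CYCLES = 8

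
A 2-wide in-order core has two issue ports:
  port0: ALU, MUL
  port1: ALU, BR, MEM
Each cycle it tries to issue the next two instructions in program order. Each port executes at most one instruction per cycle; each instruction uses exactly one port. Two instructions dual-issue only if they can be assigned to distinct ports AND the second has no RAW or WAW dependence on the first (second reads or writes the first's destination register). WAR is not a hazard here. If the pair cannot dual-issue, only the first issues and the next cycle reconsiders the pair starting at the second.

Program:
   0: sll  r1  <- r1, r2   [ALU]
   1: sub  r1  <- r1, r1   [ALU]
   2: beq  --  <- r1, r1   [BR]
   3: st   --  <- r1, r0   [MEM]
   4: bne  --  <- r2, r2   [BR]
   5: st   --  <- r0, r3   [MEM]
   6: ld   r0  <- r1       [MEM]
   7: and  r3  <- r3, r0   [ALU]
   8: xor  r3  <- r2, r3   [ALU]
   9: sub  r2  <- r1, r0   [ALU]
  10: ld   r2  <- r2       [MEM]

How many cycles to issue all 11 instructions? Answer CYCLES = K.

CYCLES = 10

t=0 i0:sll ; RAW+WAW r1
t=1 i1:sub ; RAW r1
t=2 i2:beq ; no-port BR/MEM
t=3 i3:st ; no-port MEM/BR
t=4 i4:bne ; no-port BR/MEM
t=5 i5:st ; no-port MEM/MEM
t=6 i6:ld ; RAW r0
t=7 i7:and ; RAW+WAW r3
t=8 i8/i9:xor/sub ; pair
t=9 i10:ld ; tail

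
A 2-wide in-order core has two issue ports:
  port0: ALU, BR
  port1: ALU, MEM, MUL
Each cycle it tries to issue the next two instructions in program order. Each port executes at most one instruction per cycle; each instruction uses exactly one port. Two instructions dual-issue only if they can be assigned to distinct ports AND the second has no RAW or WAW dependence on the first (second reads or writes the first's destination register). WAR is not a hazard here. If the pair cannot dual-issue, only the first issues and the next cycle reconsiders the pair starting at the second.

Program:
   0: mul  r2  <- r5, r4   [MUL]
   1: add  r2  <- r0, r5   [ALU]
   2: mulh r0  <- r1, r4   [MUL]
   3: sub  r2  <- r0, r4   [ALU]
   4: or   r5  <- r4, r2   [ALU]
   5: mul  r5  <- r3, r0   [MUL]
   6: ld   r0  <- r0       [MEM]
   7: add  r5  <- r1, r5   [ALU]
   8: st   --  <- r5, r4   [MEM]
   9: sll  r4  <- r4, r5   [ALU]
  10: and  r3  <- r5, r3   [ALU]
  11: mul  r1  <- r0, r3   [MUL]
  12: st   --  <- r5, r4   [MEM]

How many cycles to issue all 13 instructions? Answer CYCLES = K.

CYCLES = 10

  cy0 -> i0 (mul) WAW r2
  cy1 -> i1,i2 (add/mulh) dual
  cy2 -> i3 (sub) RAW r2
  cy3 -> i4 (or) WAW r5
  cy4 -> i5 (mul) no-port MUL/MEM
  cy5 -> i6,i7 (ld/add) dual
  cy6 -> i8,i9 (st/sll) dual
  cy7 -> i10 (and) RAW r3
  cy8 -> i11 (mul) no-port MUL/MEM
  cy9 -> i12 (st) tail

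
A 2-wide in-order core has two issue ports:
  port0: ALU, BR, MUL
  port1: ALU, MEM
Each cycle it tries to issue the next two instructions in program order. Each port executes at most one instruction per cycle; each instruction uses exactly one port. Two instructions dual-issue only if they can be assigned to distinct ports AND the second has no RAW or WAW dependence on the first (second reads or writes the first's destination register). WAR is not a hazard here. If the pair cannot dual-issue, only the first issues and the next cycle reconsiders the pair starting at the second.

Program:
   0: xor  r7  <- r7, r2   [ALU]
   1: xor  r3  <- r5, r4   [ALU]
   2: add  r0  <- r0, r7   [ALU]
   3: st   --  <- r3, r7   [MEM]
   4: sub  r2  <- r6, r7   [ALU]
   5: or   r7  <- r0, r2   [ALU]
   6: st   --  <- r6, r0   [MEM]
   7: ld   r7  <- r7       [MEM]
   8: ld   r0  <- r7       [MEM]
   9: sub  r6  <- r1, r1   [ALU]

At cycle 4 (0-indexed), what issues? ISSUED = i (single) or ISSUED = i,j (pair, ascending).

ISSUED = 7

t=0 i0/i1:xor.ALU xor.ALU ; pair
t=1 i2/i3:add.ALU st.MEM ; pair
t=2 i4:sub.ALU ; RAW r2
t=3 i5/i6:or.ALU st.MEM ; pair
t=4 i7:ld.MEM ; no-port MEM/MEM
t=5 i8/i9:ld.MEM sub.ALU ; pair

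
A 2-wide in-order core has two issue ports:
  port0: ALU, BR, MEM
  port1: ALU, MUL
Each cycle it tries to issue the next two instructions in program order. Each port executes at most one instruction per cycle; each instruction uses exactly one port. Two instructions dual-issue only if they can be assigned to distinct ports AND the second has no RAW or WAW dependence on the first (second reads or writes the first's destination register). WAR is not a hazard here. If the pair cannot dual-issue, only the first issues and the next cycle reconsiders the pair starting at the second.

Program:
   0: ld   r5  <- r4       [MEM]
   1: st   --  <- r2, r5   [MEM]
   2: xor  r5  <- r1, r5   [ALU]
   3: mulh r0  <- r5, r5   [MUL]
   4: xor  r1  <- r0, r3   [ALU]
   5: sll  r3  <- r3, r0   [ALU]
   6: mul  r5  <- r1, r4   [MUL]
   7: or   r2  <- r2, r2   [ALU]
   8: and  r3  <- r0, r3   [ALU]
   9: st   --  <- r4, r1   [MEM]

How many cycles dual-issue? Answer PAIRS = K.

PAIRS = 4

[0] i0  ld.MEM  -- no-port MEM/MEM
[1] i1&i2  st.MEM+xor.ALU  -- 2-wide
[2] i3  mulh.MUL  -- RAW r0
[3] i4&i5  xor.ALU+sll.ALU  -- 2-wide
[4] i6&i7  mul.MUL+or.ALU  -- 2-wide
[5] i8&i9  and.ALU+st.MEM  -- 2-wide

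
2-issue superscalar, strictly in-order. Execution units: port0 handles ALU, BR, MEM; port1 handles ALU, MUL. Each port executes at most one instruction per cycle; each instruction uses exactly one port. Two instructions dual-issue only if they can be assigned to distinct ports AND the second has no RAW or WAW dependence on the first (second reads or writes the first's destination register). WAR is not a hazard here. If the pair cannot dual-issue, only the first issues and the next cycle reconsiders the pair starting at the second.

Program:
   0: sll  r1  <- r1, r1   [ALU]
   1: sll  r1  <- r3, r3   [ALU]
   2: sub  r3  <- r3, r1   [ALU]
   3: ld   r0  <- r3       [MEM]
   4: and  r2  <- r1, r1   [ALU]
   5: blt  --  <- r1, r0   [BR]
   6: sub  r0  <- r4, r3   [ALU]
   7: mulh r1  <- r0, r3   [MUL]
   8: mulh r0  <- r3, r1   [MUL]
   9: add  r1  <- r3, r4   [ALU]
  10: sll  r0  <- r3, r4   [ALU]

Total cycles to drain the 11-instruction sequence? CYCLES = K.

0. sll.ALU @i0  | WAW r1
1. sll.ALU @i1  | RAW r1
2. sub.ALU @i2  | RAW r3
3. ld.MEM and.ALU @i3+i4  | pair
4. blt.BR sub.ALU @i5+i6  | pair
5. mulh.MUL @i7  | no-port MUL/MUL
6. mulh.MUL add.ALU @i8+i9  | pair
7. sll.ALU @i10  | tail

CYCLES = 8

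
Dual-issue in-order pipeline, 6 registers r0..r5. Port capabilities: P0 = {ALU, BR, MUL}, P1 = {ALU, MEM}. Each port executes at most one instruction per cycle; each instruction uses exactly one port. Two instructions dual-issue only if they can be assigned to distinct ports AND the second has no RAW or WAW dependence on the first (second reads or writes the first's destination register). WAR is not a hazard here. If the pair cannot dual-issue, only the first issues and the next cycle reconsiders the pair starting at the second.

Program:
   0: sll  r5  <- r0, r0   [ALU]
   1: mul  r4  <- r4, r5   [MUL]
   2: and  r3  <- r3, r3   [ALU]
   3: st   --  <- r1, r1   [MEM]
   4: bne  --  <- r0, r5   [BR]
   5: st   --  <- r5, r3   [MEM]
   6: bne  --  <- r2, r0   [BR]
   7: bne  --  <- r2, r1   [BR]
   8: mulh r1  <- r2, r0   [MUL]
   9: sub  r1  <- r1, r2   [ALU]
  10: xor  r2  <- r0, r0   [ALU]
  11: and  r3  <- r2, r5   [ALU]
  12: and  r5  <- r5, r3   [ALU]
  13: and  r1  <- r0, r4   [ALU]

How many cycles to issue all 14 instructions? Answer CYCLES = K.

CYCLES = 9

  cy0 -> i0 (sll) RAW r5
  cy1 -> i1&i2 (mul/and) dual
  cy2 -> i3&i4 (st/bne) dual
  cy3 -> i5&i6 (st/bne) dual
  cy4 -> i7 (bne) no-port BR/MUL
  cy5 -> i8 (mulh) RAW+WAW r1
  cy6 -> i9&i10 (sub/xor) dual
  cy7 -> i11 (and) RAW r3
  cy8 -> i12&i13 (and/and) dual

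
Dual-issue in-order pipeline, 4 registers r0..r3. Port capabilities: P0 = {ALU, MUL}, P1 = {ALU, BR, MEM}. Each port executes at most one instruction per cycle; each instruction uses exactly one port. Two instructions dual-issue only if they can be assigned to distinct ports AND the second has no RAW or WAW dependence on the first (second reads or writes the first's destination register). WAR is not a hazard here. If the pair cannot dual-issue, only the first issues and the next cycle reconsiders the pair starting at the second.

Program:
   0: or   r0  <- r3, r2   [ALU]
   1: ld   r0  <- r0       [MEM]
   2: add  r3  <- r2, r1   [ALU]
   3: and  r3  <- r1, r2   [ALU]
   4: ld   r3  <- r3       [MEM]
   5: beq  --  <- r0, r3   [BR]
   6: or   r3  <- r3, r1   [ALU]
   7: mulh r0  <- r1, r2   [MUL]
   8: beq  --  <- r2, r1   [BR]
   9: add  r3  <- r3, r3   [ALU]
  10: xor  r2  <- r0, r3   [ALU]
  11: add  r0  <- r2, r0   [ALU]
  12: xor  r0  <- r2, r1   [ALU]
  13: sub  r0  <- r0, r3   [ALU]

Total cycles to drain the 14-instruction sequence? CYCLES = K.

#0 head=0: or.ALU i0 RAW+WAW r0
#1 head=1: ld.MEM;add.ALU i1,i2 2-wide
#2 head=3: and.ALU i3 RAW+WAW r3
#3 head=4: ld.MEM i4 no-port MEM/BR
#4 head=5: beq.BR;or.ALU i5,i6 2-wide
#5 head=7: mulh.MUL;beq.BR i7,i8 2-wide
#6 head=9: add.ALU i9 RAW r3
#7 head=10: xor.ALU i10 RAW r2
#8 head=11: add.ALU i11 WAW r0
#9 head=12: xor.ALU i12 RAW+WAW r0
#10 head=13: sub.ALU i13 tail

CYCLES = 11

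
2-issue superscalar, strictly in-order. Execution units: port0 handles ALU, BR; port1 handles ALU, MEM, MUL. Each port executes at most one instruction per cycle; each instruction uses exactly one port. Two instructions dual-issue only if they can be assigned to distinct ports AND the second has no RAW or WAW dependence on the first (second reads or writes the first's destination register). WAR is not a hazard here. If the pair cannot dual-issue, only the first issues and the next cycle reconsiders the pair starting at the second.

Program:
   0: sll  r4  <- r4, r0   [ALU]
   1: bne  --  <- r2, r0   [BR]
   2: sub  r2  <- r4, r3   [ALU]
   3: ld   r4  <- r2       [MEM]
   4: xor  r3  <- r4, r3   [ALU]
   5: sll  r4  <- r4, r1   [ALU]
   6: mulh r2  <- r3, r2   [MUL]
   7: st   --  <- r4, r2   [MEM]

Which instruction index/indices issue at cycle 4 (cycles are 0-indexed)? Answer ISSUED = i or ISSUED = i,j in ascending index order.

ISSUED = 6

  cy0 -> i0&i1 (sll bne) pair
  cy1 -> i2 (sub) RAW r2
  cy2 -> i3 (ld) RAW r4
  cy3 -> i4&i5 (xor sll) pair
  cy4 -> i6 (mulh) no-port MUL/MEM
  cy5 -> i7 (st) tail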